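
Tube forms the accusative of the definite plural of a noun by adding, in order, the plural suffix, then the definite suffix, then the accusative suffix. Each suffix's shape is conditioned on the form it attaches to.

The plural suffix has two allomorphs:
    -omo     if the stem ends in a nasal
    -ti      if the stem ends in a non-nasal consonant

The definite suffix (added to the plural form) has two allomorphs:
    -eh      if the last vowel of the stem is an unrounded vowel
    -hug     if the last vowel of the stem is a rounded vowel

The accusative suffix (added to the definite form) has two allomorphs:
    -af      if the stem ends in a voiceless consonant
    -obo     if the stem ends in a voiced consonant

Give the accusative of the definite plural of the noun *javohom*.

*javohom*: final consonant = /m/, a nasal → -omo → *javohomomo*.
The plural form *javohomomo* — last vowel /o/ (a rounded vowel) → -hug → *javohomomohug*.
The definite form *javohomomohug* — final consonant /g/ (voiced) → -obo → *javohomomohugobo*.

javohomomohugobo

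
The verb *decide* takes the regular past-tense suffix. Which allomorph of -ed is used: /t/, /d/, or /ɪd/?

The stem *decide* ends in /t/ or /d/.
The -ed suffix is realized as /ɪd/ after /t, d/; as /t/ after other voiceless consonants; and as /d/ after other voiced sounds.
So -ed on *decide* is pronounced /ɪd/.

/ɪd/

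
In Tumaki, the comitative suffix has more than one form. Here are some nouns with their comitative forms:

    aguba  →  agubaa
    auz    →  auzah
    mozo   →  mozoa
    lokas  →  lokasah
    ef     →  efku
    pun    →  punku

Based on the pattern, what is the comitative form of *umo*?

umoa

The alternation tracks the final sound of the stem — -ah when the stem ends in a sibilant (*auz*, *lokas*); -ku when the stem ends in a non-sibilant consonant (*ef*, *pun*); -a when the stem ends in a vowel (*aguba*, *mozo*).
*umo* — final sound /o/ (a vowel) → -a → *umoa*.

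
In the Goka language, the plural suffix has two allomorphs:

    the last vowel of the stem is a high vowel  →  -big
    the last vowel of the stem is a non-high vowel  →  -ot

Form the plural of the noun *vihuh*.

vihuhbig

The last vowel of *vihuh* is /u/, which is a high vowel, so the suffix is -big, giving *vihuhbig*.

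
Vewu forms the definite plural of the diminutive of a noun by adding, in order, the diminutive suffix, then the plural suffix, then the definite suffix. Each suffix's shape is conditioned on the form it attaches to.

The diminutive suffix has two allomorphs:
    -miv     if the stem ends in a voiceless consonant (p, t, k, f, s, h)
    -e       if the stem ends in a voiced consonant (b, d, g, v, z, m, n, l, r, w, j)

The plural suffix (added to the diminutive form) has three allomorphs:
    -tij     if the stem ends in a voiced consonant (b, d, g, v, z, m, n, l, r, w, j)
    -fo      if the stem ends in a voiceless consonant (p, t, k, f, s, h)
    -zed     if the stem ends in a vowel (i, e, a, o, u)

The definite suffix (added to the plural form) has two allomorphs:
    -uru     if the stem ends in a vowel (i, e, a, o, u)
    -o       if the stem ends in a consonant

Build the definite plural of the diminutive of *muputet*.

*muputet*: final consonant = /t/, voiceless → -miv → *muputetmiv*.
The diminutive form *muputetmiv*: final sound = /v/, a voiced consonant → -tij → *muputetmivtij*.
Since the final sound of the plural form *muputetmivtij* is /j/ (a consonant), it takes -o, giving *muputetmivtijo*.

muputetmivtijo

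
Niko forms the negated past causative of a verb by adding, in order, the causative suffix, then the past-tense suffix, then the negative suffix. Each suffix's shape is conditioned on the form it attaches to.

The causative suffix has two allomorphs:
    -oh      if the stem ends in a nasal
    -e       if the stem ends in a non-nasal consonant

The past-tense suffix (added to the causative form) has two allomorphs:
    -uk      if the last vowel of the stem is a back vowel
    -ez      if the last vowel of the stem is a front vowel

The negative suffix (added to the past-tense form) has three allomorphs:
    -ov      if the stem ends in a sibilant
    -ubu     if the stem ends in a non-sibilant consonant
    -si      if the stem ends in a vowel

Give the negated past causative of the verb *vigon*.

Since the final consonant of *vigon* is /n/ (a nasal), it takes -oh, giving *vigonoh*.
The causative form *vigonoh*: last vowel = /o/, a back vowel → -uk → *vigonohuk*.
The final sound of the past-tense form *vigonohuk* is /k/, which is a non-sibilant consonant, so the negative suffix is -ubu, giving *vigonohukubu*.

vigonohukubu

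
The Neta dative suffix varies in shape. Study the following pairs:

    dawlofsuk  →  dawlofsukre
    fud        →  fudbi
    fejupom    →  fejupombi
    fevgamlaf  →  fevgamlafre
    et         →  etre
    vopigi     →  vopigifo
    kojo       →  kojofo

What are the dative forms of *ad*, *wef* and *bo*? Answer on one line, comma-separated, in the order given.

adbi, wefre, bofo

The pattern is voicing of the final sound: -re when the stem ends in a voiceless consonant (*dawlofsuk*, *fevgamlaf*, *et*); -bi when the stem ends in a voiced consonant (*fud*, *fejupom*); -fo when the stem ends in a vowel (*vopigi*, *kojo*).
*ad*: final sound = /d/, a voiced consonant → -bi → *adbi*.
The final sound of *wef* is /f/, which is a voiceless consonant, so the suffix is -re, giving *wefre*.
*bo* — final sound /o/ (a vowel) → -fo → *bofo*.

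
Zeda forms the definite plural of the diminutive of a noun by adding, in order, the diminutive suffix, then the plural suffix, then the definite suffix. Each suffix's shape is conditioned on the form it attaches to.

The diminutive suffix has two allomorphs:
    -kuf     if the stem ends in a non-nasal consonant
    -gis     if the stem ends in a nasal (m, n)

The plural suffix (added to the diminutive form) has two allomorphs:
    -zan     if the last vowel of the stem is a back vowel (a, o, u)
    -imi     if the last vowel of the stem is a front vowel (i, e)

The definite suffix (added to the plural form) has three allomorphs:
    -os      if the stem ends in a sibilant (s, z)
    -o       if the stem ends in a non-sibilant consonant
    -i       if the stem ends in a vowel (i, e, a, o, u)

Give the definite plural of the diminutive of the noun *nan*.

nangisimii

*nan*: final consonant = /n/, a nasal → -gis → *nangis*.
The last vowel of the diminutive form *nangis* is /i/, which is a front vowel, so the plural suffix is -imi, giving *nangisimi*.
Since the final sound of the plural form *nangisimi* is /i/ (a vowel), it takes -i, giving *nangisimii*.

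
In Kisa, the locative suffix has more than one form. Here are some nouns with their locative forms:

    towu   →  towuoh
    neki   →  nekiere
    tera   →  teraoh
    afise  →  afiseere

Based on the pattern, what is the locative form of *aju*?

Looking at the last vowel of each stem: -ere when the last vowel of the stem is a front vowel (*neki*, *afise*); -oh when the last vowel of the stem is a back vowel (*towu*, *tera*).
Since the last vowel of *aju* is /u/ (a back vowel), it takes -oh, giving *ajuoh*.

ajuoh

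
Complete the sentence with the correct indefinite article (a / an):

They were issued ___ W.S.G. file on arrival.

The indefinite article is chosen by the initial *sound* of the following word, not its spelling.
The initialism *W.S.G.* is read letter by letter; the first letter, W, is pronounced /ˈdʌbəl.juː/, which begins with a consonant sound.
So the article is *a*: They were issued a W.S.G. file on arrival.

a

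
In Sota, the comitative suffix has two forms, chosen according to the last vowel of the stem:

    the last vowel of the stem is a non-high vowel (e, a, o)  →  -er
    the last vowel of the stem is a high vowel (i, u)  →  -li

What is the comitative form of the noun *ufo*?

ufoer

Since the last vowel of *ufo* is /o/ (a non-high vowel), it takes -er, giving *ufoer*.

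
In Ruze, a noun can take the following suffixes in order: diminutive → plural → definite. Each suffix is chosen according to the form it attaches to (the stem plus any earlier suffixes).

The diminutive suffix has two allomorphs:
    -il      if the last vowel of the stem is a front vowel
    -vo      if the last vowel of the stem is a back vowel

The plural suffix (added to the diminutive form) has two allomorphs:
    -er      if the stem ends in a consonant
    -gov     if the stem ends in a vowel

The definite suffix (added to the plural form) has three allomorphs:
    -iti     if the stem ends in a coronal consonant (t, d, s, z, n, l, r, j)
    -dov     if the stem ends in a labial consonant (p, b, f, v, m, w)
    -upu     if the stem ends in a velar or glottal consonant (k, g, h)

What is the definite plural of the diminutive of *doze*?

*doze*: last vowel = /e/, a front vowel → -il → *dozeil*.
The final sound of the diminutive form *dozeil* is /l/, which is a consonant, so the plural suffix is -er, giving *dozeiler*.
Since the final consonant of the plural form *dozeiler* is /r/ (coronal), it takes -iti, giving *dozeileriti*.

dozeileriti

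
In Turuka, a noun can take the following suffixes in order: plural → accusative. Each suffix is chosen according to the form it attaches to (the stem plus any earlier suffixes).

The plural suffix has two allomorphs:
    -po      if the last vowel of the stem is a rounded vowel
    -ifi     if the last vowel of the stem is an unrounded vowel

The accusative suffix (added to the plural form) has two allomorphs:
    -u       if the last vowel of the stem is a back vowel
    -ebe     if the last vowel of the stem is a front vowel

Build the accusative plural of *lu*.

*lu* — last vowel /u/ (a rounded vowel) → -po → *lupo*.
The plural form *lupo* — last vowel /o/ (a back vowel) → -u → *lupou*.

lupou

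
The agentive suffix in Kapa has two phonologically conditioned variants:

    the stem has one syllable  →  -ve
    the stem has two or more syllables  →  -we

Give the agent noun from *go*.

gove

*go* has one syllable, so the suffix is -ve, giving *gove*.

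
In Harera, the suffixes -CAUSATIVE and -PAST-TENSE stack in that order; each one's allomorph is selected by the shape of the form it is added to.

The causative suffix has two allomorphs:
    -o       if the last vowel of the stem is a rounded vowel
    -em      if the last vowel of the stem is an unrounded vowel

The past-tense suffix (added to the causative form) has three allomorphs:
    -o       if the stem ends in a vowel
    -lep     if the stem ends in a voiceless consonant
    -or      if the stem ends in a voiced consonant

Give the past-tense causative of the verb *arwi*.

The last vowel of *arwi* is /i/, which is an unrounded vowel, so the causative suffix is -em, giving *arwiem*.
The final sound of the causative form *arwiem* is /m/, which is a voiced consonant, so the past-tense suffix is -or, giving *arwiemor*.

arwiemor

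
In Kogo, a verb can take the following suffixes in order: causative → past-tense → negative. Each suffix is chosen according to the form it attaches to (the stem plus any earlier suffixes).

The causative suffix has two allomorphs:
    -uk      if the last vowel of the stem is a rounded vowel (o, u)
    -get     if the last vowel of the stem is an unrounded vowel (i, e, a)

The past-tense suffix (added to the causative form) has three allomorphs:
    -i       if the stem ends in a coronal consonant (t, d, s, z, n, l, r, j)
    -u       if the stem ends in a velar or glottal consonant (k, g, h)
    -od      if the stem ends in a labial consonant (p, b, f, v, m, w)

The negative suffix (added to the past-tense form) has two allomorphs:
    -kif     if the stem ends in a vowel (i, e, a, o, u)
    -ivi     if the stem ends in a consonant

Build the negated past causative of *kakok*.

*kakok* — last vowel /o/ (a rounded vowel) → -uk → *kakokuk*.
The causative form *kakokuk*: final consonant = /k/, velar/glottal → -u → *kakokuku*.
Since the final sound of the past-tense form *kakokuku* is /u/ (a vowel), it takes -kif, giving *kakokukukif*.

kakokukukif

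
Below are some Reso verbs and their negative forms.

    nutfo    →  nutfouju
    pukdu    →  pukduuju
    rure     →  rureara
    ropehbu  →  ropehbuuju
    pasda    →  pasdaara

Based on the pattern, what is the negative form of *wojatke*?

wojatkeara

The suffix is conditioned by the last vowel: -uju when the last vowel of the stem is a rounded vowel (*nutfo*, *pukdu*, *ropehbu*); -ara when the last vowel of the stem is an unrounded vowel (*rure*, *pasda*).
*wojatke* — last vowel /e/ (an unrounded vowel) → -ara → *wojatkeara*.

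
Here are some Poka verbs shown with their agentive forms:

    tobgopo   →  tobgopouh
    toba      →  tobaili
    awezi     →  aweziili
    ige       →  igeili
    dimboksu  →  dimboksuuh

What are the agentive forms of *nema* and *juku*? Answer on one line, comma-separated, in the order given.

The alternation tracks the last vowel of the stem — -uh when the last vowel of the stem is a rounded vowel (*tobgopo*, *dimboksu*); -ili when the last vowel of the stem is an unrounded vowel (*toba*, *awezi*, *ige*).
*nema* — last vowel /a/ (an unrounded vowel) → -ili → *nemaili*.
*juku*: last vowel = /u/, a rounded vowel → -uh → *jukuuh*.

nemaili, jukuuh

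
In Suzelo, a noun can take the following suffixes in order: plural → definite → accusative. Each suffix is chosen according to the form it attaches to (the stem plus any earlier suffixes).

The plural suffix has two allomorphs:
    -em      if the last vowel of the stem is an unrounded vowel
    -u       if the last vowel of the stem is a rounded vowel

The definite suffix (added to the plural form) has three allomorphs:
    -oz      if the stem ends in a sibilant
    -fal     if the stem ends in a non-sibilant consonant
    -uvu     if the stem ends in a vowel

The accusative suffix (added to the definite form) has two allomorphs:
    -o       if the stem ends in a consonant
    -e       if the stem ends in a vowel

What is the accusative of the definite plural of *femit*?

femitemfalo

*femit*: last vowel = /i/, an unrounded vowel → -em → *femitem*.
The final sound of the plural form *femitem* is /m/, which is a non-sibilant consonant, so the definite suffix is -fal, giving *femitemfal*.
The definite form *femitemfal* — final sound /l/ (a consonant) → -o → *femitemfalo*.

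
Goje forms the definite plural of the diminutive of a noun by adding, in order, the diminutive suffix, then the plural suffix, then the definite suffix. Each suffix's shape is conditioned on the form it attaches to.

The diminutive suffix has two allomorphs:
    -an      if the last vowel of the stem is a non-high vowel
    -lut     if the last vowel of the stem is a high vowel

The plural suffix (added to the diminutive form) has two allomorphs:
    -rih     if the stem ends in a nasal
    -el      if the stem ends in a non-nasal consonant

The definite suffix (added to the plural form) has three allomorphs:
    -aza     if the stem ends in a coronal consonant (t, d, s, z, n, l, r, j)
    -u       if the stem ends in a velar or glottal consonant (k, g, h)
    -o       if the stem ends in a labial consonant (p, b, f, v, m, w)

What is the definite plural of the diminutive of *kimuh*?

*kimuh*: last vowel = /u/, a high vowel → -lut → *kimuhlut*.
The final consonant of the diminutive form *kimuhlut* is /t/, which is non-nasal, so the plural suffix is -el, giving *kimuhlutel*.
Since the final consonant of the plural form *kimuhlutel* is /l/ (coronal), it takes -aza, giving *kimuhlutelaza*.

kimuhlutelaza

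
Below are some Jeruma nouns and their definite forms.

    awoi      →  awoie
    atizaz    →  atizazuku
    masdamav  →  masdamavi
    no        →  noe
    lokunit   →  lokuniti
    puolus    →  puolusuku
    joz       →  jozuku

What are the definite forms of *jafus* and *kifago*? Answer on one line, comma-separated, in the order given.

jafusuku, kifagoe

The alternation tracks the final sound of the stem — -uku when the stem ends in a sibilant (*atizaz*, *puolus*, *joz*); -i when the stem ends in a non-sibilant consonant (*masdamav*, *lokunit*); -e when the stem ends in a vowel (*awoi*, *no*).
The final sound of *jafus* is /s/, which is a sibilant, so the suffix is -uku, giving *jafusuku*.
The final sound of *kifago* is /o/, which is a vowel, so the suffix is -e, giving *kifagoe*.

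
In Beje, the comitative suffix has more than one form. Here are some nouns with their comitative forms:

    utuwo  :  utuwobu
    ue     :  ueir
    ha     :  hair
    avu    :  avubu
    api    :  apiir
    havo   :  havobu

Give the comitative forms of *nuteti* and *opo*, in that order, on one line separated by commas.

The suffix is conditioned by the last vowel: -bu when the last vowel of the stem is a rounded vowel (*utuwo*, *avu*, *havo*); -ir when the last vowel of the stem is an unrounded vowel (*ue*, *ha*, *api*).
*nuteti* — last vowel /i/ (an unrounded vowel) → -ir → *nutetiir*.
*opo*: last vowel = /o/, a rounded vowel → -bu → *opobu*.

nutetiir, opobu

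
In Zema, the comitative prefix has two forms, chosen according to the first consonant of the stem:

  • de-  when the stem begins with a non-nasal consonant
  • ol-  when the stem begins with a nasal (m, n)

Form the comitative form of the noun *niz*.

*niz*: first consonant = /n/, a nasal → ol- → *olniz*.

olniz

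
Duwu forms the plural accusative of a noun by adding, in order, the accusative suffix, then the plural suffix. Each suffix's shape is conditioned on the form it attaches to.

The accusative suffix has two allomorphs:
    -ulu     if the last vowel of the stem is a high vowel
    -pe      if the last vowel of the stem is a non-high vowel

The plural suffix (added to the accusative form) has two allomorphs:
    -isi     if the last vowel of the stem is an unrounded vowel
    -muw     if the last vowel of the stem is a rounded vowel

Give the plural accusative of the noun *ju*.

*ju*: last vowel = /u/, a high vowel → -ulu → *juulu*.
Since the last vowel of the accusative form *juulu* is /u/ (a rounded vowel), it takes -muw, giving *juulumuw*.

juulumuw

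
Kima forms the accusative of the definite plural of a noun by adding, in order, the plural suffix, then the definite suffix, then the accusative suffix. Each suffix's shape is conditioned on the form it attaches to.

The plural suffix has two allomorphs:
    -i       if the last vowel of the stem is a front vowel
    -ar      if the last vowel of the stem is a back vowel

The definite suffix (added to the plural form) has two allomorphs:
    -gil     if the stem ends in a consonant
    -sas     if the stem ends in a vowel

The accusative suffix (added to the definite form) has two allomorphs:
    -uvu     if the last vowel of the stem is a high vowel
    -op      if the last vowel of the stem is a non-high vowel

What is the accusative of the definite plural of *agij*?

*agij*: last vowel = /i/, a front vowel → -i → *agiji*.
The final sound of the plural form *agiji* is /i/, which is a vowel, so the definite suffix is -sas, giving *agijisas*.
Since the last vowel of the definite form *agijisas* is /a/ (a non-high vowel), it takes -op, giving *agijisasop*.

agijisasop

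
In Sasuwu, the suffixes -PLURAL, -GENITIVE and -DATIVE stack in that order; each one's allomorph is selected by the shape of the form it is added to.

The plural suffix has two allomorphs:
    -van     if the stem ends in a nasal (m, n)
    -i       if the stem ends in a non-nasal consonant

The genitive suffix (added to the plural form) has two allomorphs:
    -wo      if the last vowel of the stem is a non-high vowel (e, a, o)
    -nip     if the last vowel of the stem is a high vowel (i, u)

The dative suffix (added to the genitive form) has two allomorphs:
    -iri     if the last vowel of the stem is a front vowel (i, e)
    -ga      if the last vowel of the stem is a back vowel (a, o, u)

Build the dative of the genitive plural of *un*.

unvanwoga

The final consonant of *un* is /n/, which is a nasal, so the plural suffix is -van, giving *unvan*.
The plural form *unvan*: last vowel = /a/, a non-high vowel → -wo → *unvanwo*.
The last vowel of the genitive form *unvanwo* is /o/, which is a back vowel, so the dative suffix is -ga, giving *unvanwoga*.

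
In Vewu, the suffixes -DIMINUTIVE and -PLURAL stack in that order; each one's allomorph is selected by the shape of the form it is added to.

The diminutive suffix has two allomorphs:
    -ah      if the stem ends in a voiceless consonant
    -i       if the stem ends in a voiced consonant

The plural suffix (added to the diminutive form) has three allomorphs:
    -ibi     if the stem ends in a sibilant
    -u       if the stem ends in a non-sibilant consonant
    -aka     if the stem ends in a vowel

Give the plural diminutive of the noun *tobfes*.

The final consonant of *tobfes* is /s/, which is voiceless, so the diminutive suffix is -ah, giving *tobfesah*.
The diminutive form *tobfesah* — final sound /h/ (a non-sibilant consonant) → -u → *tobfesahu*.

tobfesahu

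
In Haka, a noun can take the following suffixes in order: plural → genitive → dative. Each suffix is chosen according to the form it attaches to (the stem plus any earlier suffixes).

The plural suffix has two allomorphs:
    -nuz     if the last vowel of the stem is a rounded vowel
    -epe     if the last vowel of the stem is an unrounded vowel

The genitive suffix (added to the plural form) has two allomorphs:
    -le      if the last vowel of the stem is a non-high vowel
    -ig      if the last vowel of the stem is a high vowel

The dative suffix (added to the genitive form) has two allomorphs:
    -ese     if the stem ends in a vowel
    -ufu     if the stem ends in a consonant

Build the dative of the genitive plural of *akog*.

*akog* — last vowel /o/ (a rounded vowel) → -nuz → *akognuz*.
The plural form *akognuz*: last vowel = /u/, a high vowel → -ig → *akognuzig*.
The genitive form *akognuzig* — final sound /g/ (a consonant) → -ufu → *akognuzigufu*.

akognuzigufu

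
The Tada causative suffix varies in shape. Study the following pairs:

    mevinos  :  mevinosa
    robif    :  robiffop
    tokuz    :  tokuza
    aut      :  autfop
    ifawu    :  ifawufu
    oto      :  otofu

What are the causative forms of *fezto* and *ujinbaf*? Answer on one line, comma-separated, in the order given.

Looking at the final sound of each stem: -a when the stem ends in a sibilant (*mevinos*, *tokuz*); -fop when the stem ends in a non-sibilant consonant (*robif*, *aut*); -fu when the stem ends in a vowel (*ifawu*, *oto*).
*fezto*: final sound = /o/, a vowel → -fu → *feztofu*.
The final sound of *ujinbaf* is /f/, which is a non-sibilant consonant, so the suffix is -fop, giving *ujinbaffop*.

feztofu, ujinbaffop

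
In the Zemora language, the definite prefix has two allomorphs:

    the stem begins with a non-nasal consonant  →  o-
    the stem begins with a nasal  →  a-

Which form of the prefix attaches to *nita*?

The first consonant of *nita* is /n/, which is a nasal, so the prefix is a-.

a-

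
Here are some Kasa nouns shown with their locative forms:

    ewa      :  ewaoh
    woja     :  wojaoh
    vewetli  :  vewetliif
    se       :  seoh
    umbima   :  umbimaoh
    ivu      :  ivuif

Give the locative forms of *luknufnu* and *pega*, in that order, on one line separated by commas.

The pattern is height harmony: -if when the last vowel of the stem is a high vowel (*vewetli*, *ivu*); -oh when the last vowel of the stem is a non-high vowel (*ewa*, *woja*, *se*, *umbima*).
Since the last vowel of *luknufnu* is /u/ (a high vowel), it takes -if, giving *luknufnuif*.
Since the last vowel of *pega* is /a/ (a non-high vowel), it takes -oh, giving *pegaoh*.

luknufnuif, pegaoh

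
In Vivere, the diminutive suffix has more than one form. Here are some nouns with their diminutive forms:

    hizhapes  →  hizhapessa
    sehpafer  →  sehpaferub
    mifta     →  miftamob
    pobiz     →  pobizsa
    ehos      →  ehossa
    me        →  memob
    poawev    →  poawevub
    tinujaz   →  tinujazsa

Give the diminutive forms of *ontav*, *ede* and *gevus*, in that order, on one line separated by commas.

Looking at the final sound of each stem: -sa when the stem ends in a sibilant (*hizhapes*, *pobiz*, *ehos*, *tinujaz*); -ub when the stem ends in a non-sibilant consonant (*sehpafer*, *poawev*); -mob when the stem ends in a vowel (*mifta*, *me*).
*ontav*: final sound = /v/, a non-sibilant consonant → -ub → *ontavub*.
Since the final sound of *ede* is /e/ (a vowel), it takes -mob, giving *edemob*.
*gevus* — final sound /s/ (a sibilant) → -sa → *gevussa*.

ontavub, edemob, gevussa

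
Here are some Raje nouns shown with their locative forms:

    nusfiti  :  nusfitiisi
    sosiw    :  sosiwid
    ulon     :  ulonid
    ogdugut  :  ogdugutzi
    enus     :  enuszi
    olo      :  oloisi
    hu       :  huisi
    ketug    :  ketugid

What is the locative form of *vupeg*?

vupegid

Looking at the final sound of each stem: -zi when the stem ends in a voiceless consonant (*ogdugut*, *enus*); -id when the stem ends in a voiced consonant (*sosiw*, *ulon*, *ketug*); -isi when the stem ends in a vowel (*nusfiti*, *olo*, *hu*).
*vupeg*: final sound = /g/, a voiced consonant → -id → *vupegid*.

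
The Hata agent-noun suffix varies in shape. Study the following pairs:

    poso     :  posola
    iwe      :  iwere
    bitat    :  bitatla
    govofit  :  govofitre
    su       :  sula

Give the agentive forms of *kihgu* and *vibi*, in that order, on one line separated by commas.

kihgula, vibire

The suffix is conditioned by the last vowel: -re when the last vowel of the stem is a front vowel (*iwe*, *govofit*); -la when the last vowel of the stem is a back vowel (*poso*, *bitat*, *su*).
*kihgu* — last vowel /u/ (a back vowel) → -la → *kihgula*.
The last vowel of *vibi* is /i/, which is a front vowel, so the suffix is -re, giving *vibire*.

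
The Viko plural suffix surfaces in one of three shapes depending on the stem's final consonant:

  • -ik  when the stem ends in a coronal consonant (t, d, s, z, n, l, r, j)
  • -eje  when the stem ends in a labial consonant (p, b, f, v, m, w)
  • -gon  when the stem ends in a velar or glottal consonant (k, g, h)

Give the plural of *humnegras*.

*humnegras*: final consonant = /s/, coronal → -ik → *humnegrasik*.

humnegrasik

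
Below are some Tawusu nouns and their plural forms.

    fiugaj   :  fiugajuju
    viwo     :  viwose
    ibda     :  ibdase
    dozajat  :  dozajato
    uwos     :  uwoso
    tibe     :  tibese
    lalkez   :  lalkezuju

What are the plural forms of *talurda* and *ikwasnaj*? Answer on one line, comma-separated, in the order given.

The suffix is conditioned by the final sound: -o when the stem ends in a voiceless consonant (*dozajat*, *uwos*); -uju when the stem ends in a voiced consonant (*fiugaj*, *lalkez*); -se when the stem ends in a vowel (*viwo*, *ibda*, *tibe*).
*talurda*: final sound = /a/, a vowel → -se → *talurdase*.
The final sound of *ikwasnaj* is /j/, which is a voiced consonant, so the suffix is -uju, giving *ikwasnajuju*.

talurdase, ikwasnajuju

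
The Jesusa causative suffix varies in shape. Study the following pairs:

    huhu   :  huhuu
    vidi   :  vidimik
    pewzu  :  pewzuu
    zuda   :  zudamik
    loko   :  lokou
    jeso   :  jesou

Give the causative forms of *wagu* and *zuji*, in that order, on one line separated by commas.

waguu, zujimik

The suffix is conditioned by the last vowel: -u when the last vowel of the stem is a rounded vowel (*huhu*, *pewzu*, *loko*, *jeso*); -mik when the last vowel of the stem is an unrounded vowel (*vidi*, *zuda*).
Since the last vowel of *wagu* is /u/ (a rounded vowel), it takes -u, giving *waguu*.
Since the last vowel of *zuji* is /i/ (an unrounded vowel), it takes -mik, giving *zujimik*.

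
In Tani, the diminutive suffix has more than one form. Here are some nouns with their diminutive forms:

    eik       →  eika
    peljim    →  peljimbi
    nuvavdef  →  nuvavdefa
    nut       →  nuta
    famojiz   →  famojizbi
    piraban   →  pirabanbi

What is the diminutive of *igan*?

iganbi

The suffix is conditioned by the final consonant: -a when the stem ends in a voiceless consonant (*eik*, *nuvavdef*, *nut*); -bi when the stem ends in a voiced consonant (*peljim*, *famojiz*, *piraban*).
*igan*: final consonant = /n/, voiced → -bi → *iganbi*.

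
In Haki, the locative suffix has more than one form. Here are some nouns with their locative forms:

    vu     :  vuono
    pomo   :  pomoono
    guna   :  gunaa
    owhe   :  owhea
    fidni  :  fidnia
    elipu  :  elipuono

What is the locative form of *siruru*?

siruruono

Looking at the last vowel of each stem: -ono when the last vowel of the stem is a rounded vowel (*vu*, *pomo*, *elipu*); -a when the last vowel of the stem is an unrounded vowel (*guna*, *owhe*, *fidni*).
The last vowel of *siruru* is /u/, which is a rounded vowel, so the suffix is -ono, giving *siruruono*.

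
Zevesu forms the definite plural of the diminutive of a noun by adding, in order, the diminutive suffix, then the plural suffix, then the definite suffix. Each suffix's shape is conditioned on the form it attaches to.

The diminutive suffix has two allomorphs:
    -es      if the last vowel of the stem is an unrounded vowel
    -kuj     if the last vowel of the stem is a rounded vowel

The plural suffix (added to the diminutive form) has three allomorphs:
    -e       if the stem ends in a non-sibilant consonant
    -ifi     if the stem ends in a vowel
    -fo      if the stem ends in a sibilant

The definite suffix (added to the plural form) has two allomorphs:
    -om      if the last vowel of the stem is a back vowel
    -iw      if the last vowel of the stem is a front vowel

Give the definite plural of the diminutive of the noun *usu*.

Since the last vowel of *usu* is /u/ (a rounded vowel), it takes -kuj, giving *usukuj*.
The diminutive form *usukuj*: final sound = /j/, a non-sibilant consonant → -e → *usukuje*.
Since the last vowel of the plural form *usukuje* is /e/ (a front vowel), it takes -iw, giving *usukujeiw*.

usukujeiw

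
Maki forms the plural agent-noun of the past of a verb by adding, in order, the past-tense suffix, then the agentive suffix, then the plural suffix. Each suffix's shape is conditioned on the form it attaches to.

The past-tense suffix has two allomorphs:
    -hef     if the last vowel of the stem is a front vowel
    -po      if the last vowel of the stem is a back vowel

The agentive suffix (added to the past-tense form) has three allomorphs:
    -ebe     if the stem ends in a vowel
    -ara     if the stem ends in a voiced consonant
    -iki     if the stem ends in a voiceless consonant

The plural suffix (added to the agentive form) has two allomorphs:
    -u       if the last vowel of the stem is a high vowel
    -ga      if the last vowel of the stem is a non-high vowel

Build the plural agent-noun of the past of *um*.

Since the last vowel of *um* is /u/ (a back vowel), it takes -po, giving *umpo*.
The final sound of the past-tense form *umpo* is /o/, which is a vowel, so the agentive suffix is -ebe, giving *umpoebe*.
The agentive form *umpoebe*: last vowel = /e/, a non-high vowel → -ga → *umpoebega*.

umpoebega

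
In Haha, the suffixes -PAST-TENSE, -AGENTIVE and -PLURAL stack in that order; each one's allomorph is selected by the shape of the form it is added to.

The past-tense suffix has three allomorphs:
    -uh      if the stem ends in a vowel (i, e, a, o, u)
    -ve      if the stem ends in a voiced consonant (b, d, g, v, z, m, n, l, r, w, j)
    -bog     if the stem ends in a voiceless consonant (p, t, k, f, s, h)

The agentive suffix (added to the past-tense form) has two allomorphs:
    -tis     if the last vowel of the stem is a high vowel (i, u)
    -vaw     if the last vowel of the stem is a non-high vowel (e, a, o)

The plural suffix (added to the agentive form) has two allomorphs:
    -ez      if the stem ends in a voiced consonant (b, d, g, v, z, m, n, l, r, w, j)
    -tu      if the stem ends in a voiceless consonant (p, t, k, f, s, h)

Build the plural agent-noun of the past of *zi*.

Since the final sound of *zi* is /i/ (a vowel), it takes -uh, giving *ziuh*.
Since the last vowel of the past-tense form *ziuh* is /u/ (a high vowel), it takes -tis, giving *ziuhtis*.
The agentive form *ziuhtis*: final consonant = /s/, voiceless → -tu → *ziuhtistu*.

ziuhtistu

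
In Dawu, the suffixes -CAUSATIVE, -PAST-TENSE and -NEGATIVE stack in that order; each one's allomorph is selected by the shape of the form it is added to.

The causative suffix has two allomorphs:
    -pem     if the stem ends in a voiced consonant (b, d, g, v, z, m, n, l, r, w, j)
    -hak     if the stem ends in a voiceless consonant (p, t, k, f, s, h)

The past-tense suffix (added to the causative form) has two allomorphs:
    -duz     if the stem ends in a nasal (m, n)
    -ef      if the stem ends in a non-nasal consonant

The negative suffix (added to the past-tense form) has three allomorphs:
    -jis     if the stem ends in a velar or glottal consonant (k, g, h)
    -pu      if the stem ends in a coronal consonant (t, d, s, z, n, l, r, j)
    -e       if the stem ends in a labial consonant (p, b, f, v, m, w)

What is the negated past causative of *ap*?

aphakefe

Since the final consonant of *ap* is /p/ (voiceless), it takes -hak, giving *aphak*.
The causative form *aphak* — final consonant /k/ (non-nasal) → -ef → *aphakef*.
The past-tense form *aphakef* — final consonant /f/ (labial) → -e → *aphakefe*.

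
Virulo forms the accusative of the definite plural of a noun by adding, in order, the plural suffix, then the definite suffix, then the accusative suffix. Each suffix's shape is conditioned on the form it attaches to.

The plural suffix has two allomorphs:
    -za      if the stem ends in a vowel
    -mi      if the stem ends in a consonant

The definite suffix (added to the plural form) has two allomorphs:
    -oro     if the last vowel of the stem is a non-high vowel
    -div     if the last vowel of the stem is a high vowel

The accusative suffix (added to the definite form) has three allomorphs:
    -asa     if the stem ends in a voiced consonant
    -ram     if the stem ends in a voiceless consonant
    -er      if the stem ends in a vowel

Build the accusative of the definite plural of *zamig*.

zamigmidivasa

The final sound of *zamig* is /g/, which is a consonant, so the plural suffix is -mi, giving *zamigmi*.
The last vowel of the plural form *zamigmi* is /i/, which is a high vowel, so the definite suffix is -div, giving *zamigmidiv*.
The definite form *zamigmidiv*: final sound = /v/, a voiced consonant → -asa → *zamigmidivasa*.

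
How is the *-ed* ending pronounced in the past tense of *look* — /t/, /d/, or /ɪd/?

The stem *look* ends in a voiceless consonant other than /t/.
The -ed suffix is realized as /ɪd/ after /t, d/; as /t/ after other voiceless consonants; and as /d/ after other voiced sounds.
So -ed on *look* is pronounced /t/.

/t/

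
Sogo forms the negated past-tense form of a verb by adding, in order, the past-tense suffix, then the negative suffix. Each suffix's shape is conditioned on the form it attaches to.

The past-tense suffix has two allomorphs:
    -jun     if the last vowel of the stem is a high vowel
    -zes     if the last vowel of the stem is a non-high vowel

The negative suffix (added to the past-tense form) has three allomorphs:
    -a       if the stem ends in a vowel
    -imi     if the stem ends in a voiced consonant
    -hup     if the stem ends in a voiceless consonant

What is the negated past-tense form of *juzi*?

juzijunimi

*juzi* — last vowel /i/ (a high vowel) → -jun → *juzijun*.
The past-tense form *juzijun* — final sound /n/ (a voiced consonant) → -imi → *juzijunimi*.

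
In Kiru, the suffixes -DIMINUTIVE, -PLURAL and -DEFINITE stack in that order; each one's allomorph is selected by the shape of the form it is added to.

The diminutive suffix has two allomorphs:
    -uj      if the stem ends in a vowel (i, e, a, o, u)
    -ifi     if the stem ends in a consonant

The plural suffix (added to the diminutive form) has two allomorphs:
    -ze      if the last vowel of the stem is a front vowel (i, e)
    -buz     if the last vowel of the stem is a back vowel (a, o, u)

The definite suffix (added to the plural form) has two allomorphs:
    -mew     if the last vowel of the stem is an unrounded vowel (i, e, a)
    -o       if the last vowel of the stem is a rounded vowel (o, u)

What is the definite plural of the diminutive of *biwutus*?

Since the final sound of *biwutus* is /s/ (a consonant), it takes -ifi, giving *biwutusifi*.
The diminutive form *biwutusifi*: last vowel = /i/, a front vowel → -ze → *biwutusifize*.
Since the last vowel of the plural form *biwutusifize* is /e/ (an unrounded vowel), it takes -mew, giving *biwutusifizemew*.

biwutusifizemew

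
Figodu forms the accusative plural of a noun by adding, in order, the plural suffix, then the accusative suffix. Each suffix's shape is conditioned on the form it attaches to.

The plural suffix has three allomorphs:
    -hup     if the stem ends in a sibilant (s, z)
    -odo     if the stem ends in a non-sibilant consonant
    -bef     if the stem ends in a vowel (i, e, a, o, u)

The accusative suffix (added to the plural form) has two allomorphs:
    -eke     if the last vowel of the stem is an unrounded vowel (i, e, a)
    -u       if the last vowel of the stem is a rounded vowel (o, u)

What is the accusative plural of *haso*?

*haso* — final sound /o/ (a vowel) → -bef → *hasobef*.
The plural form *hasobef*: last vowel = /e/, an unrounded vowel → -eke → *hasobefeke*.

hasobefeke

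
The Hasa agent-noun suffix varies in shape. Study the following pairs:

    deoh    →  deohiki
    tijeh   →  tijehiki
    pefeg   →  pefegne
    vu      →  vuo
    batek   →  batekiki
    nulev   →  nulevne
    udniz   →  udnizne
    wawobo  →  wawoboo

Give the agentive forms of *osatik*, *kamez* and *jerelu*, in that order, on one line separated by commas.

osatikiki, kamezne, jereluo

The alternation tracks the final sound of the stem — -iki when the stem ends in a voiceless consonant (*deoh*, *tijeh*, *batek*); -ne when the stem ends in a voiced consonant (*pefeg*, *nulev*, *udniz*); -o when the stem ends in a vowel (*vu*, *wawobo*).
The final sound of *osatik* is /k/, which is a voiceless consonant, so the suffix is -iki, giving *osatikiki*.
*kamez*: final sound = /z/, a voiced consonant → -ne → *kamezne*.
*jerelu* — final sound /u/ (a vowel) → -o → *jereluo*.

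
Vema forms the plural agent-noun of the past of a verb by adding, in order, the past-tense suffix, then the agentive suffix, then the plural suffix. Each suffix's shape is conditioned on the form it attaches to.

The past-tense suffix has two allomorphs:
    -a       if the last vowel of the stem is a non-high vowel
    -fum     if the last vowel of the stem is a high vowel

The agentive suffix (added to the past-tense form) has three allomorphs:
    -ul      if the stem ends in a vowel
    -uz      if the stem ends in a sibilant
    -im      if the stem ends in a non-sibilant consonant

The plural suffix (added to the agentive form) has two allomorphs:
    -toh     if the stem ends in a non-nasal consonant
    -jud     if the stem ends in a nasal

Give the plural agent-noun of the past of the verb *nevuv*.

*nevuv* — last vowel /u/ (a high vowel) → -fum → *nevuvfum*.
The past-tense form *nevuvfum*: final sound = /m/, a non-sibilant consonant → -im → *nevuvfumim*.
Since the final consonant of the agentive form *nevuvfumim* is /m/ (a nasal), it takes -jud, giving *nevuvfumimjud*.

nevuvfumimjud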